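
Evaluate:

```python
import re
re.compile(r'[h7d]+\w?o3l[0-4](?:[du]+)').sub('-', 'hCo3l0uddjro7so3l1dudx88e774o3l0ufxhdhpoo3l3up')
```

'-jro-x88e-fxhdhpoo3l3up'

The pattern matches one or more of one of [h7d]; then optionally a word character, then the literal 'o3l', then a character in [0-4]; then one or more of one of [du] (non-capturing group).
Matches: at [0:9] → 'hCo3l0udd'; at [12:21] → '7so3l1dud'; at [25:33] → '774o3l0u'.
`sub` substitutes '-' at each match site.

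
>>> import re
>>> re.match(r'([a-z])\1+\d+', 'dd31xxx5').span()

With `match`, the pattern is implicitly anchored at the beginning.
The match spans [0:4] → 'dd31'.

(0, 4)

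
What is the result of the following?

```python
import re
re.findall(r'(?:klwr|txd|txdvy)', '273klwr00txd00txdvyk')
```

['klwr', 'txd', 'txd']

Branches in `(...|...)` are attempted left-to-right; the first branch that allows the whole pattern to succeed is taken.
No capturing groups, so `findall` returns the 3 full match strings.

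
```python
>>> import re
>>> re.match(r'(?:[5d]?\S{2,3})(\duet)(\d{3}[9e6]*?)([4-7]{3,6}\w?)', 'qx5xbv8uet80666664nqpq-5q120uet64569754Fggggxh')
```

The pattern matches optionally one of [5d], then 2 to 3 of a non-whitespace character (non-capturing group); then a digit, then the literal 'uet' (captured); then exactly 3 of a digit, then zero or more of one of [9e6] (lazy) (captured); then 3 to 6 of a character in [4-7], then optionally a word character (captured).
`match` is anchored at position 0; if the pattern doesn't fit there, it returns None.
Here the string doesn't start with a match, so the call returns None.

None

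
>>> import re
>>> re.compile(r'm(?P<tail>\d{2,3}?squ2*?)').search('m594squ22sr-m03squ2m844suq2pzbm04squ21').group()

'm594squ'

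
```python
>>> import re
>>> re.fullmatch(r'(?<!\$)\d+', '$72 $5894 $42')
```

None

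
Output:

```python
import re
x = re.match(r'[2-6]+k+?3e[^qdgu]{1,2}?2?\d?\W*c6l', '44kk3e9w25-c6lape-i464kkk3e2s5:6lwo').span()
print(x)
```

(0, 14)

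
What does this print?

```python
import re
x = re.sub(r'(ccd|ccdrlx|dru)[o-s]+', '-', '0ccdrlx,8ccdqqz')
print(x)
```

0-lx,8-z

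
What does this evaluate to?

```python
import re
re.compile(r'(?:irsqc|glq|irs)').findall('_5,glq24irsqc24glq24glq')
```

['glq', 'irsqc', 'glq', 'glq']

Branches in `(...|...)` are attempted left-to-right; the first branch that allows the whole pattern to succeed is taken.
Since nothing is captured, `findall` lists the 4 matched substrings directly.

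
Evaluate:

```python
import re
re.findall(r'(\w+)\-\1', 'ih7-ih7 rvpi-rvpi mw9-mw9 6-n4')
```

A backreference is literal: `\1` must see the identical characters the first group matched.
Matches: at [0:7] match 'ih7-ih7', group 1 = 'ih7'; at [8:17] match 'rvpi-rvpi', group 1 = 'rvpi'; at [18:25] match 'mw9-mw9', group 1 = 'mw9'.
Because there's exactly one group, `findall` drops the full match and keeps group 1 from each hit.

['ih7', 'rvpi', 'mw9']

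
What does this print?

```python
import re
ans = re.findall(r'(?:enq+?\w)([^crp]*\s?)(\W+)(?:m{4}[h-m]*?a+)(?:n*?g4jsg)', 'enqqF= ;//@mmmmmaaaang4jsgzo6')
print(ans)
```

A non-greedy quantifier consumes as few characters as it can — just enough that the remainder of the pattern still matches from where it stops; whatever follows it matches normally.
`findall` packs the 2 group values into a tuple for every match.

[('F= ;//', '@')]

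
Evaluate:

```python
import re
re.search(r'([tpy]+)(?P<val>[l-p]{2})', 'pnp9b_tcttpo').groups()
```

The match spans [0:3] → 'pnp'.
Captured: group 1 = 'p', group 2 = 'np'.

('p', 'np')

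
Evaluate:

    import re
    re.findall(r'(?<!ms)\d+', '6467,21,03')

['6467', '21', '03']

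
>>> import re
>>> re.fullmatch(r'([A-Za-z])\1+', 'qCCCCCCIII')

None

After group 1 captures some text, `\1` only succeeds where that same text appears again.
`fullmatch` succeeds only if the pattern covers the string from start to end.
Here the string isn't matched end-to-end, so the call returns None.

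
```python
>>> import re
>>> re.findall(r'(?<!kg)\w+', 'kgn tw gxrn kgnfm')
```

A negative assertion filters positions out without eating any characters.
No capturing groups, so `findall` returns the 4 full match strings.

['kgn', 'tw', 'gxrn', 'kgnfm']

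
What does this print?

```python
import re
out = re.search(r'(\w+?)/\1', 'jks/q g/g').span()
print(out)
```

A backreference is literal: `\1` must see the identical characters the first group matched.
`re.search` scans for the first position where the pattern succeeds.
The match spans [6:9] → 'g/g'.
Captured: group 1 = 'g'.

(6, 9)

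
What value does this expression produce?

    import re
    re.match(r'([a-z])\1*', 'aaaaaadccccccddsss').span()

(0, 6)

A backreference is literal: `\1` must see the identical characters the first group matched.
`match` is anchored at position 0; if the pattern doesn't fit there, it returns None.
The match spans [0:6] → 'aaaaaa'.
Captured: group 1 = 'a'.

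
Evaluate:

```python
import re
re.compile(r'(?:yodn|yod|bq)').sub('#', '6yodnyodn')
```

The regex engine tests alternatives in the order written; an earlier branch that matches wins even if a later one would match more.
`sub` substitutes '#' at each match site.

'6##'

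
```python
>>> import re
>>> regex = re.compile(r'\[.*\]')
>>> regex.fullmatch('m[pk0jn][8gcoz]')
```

None

`fullmatch` succeeds only if the pattern covers the string from start to end.
Here the pattern can't cover the whole string, so the call returns None.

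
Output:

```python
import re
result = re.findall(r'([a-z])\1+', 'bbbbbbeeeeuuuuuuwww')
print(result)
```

['b', 'e', 'u', 'w']

The backreference `\1` re-matches whatever the first group consumed, character for character.
Walking the string: at [0:6] match 'bbbbbb', group 1 = 'b'; at [6:10] match 'eeee', group 1 = 'e'; at [10:16] match 'uuuuuu', group 1 = 'u'; at [16:19] match 'www', group 1 = 'w'.
With a single group, `findall` returns only what that group captured — 4 items.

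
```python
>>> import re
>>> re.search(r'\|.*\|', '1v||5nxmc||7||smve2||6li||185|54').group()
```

'||5nxmc||7||smve2||6li||185|'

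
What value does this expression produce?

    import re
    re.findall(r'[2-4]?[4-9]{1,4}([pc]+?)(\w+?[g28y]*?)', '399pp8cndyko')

[('p', 'p'), ('c', 'n')]

The pattern matches optionally a character in [2-4], then 1 to 4 of a character in [4-9]; then one or more of one of [pc] (lazy) (captured); then one or more of a word character (lazy), then zero or more of one of [g28y] (lazy) (captured).
Because the quantifier is non-greedy, it stops expanding at the earliest point where the rest of the pattern can succeed.
Walking the string: at [0:5] match '399pp', groups = ('p', 'p'); at [5:8] match '8cn', groups = ('c', 'n').
With 2 capturing groups, `findall` returns a 2-tuple per match.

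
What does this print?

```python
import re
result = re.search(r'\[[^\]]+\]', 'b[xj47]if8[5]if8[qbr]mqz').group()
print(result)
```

The match spans [1:7] → '[xj47]'.

[xj47]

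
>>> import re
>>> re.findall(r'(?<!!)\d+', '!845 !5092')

['45', '092']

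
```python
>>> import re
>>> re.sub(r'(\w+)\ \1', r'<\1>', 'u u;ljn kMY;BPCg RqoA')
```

'<u>;ljn kMY;BPCg RqoA'

After group 1 captures some text, `\1` only succeeds where that same text appears again.
Matches: at [0:3] → 'u u'.
The replacement refers to a captured group, so each match is rewritten using its own captured text.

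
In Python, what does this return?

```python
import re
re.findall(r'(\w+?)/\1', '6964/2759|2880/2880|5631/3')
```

['2880']

After group 1 captures some text, `\1` only succeeds where that same text appears again.
Matches: at [10:19] match '2880/2880', group 1 = '2880'.
One capturing group, so `findall` returns just the captured substring from the one match — 1 in all.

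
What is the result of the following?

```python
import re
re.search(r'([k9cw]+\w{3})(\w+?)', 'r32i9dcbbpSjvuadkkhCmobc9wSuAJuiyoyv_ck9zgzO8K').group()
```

'9dcbb'

Pattern: one or more of one of [k9cw], then exactly 3 of a word character (captured); then one or more of a word character (lazy) (captured).
`search` walks the string left to right and returns the first match it finds.
The match spans [4:9] → '9dcbb'.
Captured: group 1 = '9dcb', group 2 = 'b'.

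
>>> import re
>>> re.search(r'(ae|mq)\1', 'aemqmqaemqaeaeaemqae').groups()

('mq',)

The match spans [2:6] → 'mqmq'.
Captured: group 1 = 'mq'.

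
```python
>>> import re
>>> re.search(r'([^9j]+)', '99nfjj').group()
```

'nf'

The pattern matches one or more of any character except [9j] (captured).
`search` walks the string left to right and returns the first match it finds.
The match spans [2:4] → 'nf'.
Captured: group 1 = 'nf'.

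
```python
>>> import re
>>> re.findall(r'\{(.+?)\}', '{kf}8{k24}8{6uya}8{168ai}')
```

Walking the string: at [0:4] match '{kf}', group 1 = 'kf'; at [5:10] match '{k24}', group 1 = 'k24'; at [11:17] match '{6uya}', group 1 = '6uya'; at [18:25] match '{168ai}', group 1 = '168ai'.
`findall` collects group 1 from each match (4 total).

['kf', 'k24', '6uya', '168ai']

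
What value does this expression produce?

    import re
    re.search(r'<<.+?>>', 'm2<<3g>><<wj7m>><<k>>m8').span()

(2, 8)

A `+?`/`*?`/`{m,n}?` starts at its minimum and grows only as far as needed for what follows to match.
The match spans [2:8] → '<<3g>>'.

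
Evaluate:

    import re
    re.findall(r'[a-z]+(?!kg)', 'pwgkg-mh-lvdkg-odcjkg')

['pwgkg', 'mh', 'lvdkg', 'odcjkg']

A negative assertion filters positions out without eating any characters.
`findall` yields the raw match text (4 of them) because the pattern has no groups.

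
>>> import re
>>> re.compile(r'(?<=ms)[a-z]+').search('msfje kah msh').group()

The `(?=…)`/`(?<=…)` assertion just peeks at neighbouring text; it doesn't advance the match position.
`re.search` scans for the first position where the pattern succeeds.
The match spans [2:5] → 'fje'.

'fje'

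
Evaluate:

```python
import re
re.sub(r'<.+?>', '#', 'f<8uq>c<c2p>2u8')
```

Matches: at [1:6] → '<8uq>'; at [7:12] → '<c2p>'.
Every occurrence is swapped for '#'.

'f#c#2u8'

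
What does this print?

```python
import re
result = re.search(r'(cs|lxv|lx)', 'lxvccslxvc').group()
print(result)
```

lxv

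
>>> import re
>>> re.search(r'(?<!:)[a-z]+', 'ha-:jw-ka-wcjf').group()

'ha'

Because the assertion is negative and zero-width, positions next to the forbidden text are skipped.
`re.search` scans for the first position where the pattern succeeds.
The match spans [0:2] → 'ha'.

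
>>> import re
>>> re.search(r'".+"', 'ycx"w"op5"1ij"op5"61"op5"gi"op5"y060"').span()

(3, 37)

The match spans [3:37] → '"w"op5"1ij"op5"61"op5"gi"op5"y060"'.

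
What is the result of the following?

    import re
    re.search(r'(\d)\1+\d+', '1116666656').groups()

('1',)

After group 1 captures some text, `\1` only succeeds where that same text appears again.
`re.search` scans for the first position where the pattern succeeds.
The match spans [0:10] → '1116666656'.
Captured: group 1 = '1'.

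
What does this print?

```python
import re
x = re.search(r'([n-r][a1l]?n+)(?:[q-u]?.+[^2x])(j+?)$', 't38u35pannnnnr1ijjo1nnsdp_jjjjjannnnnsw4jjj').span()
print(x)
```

This matches a character in [n-r], then optionally one of [a1l], then one or more of a literal 'n' (captured); then optionally a character in [q-u], then one or more of any character, then any character except [2x] (non-capturing group); then one or more of a literal 'j' (lazy) (captured); then anchored at the end.
`re.search` scans for the first position where the pattern succeeds.
The match spans [6:43] → 'pannnnnr1ijjo1nnsdp_jjjjjannnnnsw4jjj'.
Captured: group 1 = 'pannnnn', group 2 = 'j'.

(6, 43)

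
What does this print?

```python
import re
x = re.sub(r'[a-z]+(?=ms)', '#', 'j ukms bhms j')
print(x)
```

The lookaround is zero-width — it requires the adjacent text to match without consuming it, so the asserted text isn't part of the match.
Matches: at [2:4] → 'uk'; at [7:9] → 'bh'.
`sub` substitutes '#' at each match site.

j #ms #ms j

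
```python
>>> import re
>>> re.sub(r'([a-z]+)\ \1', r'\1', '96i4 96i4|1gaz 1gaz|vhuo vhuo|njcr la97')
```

'96i4 96i4|1gaz 1gaz|vhuo|njcr la97'

`\1` is not a pattern — it's the concrete string captured by group 1, re-applied verbatim.
`\1` in the replacement pulls in group 1's text for each match.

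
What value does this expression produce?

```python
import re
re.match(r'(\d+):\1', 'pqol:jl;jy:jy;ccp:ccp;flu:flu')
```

None

After group 1 captures some text, `\1` only succeeds where that same text appears again.
`re.match` only tries the pattern at the start of the string.
Here position 0 doesn't satisfy it, so the call returns None.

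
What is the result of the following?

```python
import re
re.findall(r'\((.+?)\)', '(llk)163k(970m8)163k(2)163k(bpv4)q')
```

A non-greedy quantifier consumes as few characters as it can — just enough that the remainder of the pattern still matches from where it stops; whatever follows it matches normally.
Because there's exactly one group, `findall` drops the full match and keeps group 1 from each hit.

['llk', '970m8', '2', 'bpv4']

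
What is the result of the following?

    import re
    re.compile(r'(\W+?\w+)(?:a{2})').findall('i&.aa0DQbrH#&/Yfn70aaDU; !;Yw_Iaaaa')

['#&/Yfn70', '; !;Yw_Iaa']

Pattern: one or more of a non-word character (lazy), then one or more of a word character (captured); then exactly 2 of a literal 'a' (non-capturing group).
Walking the string: at [11:21] match '#&/Yfn70aa', group 1 = '#&/Yfn70'; at [23:35] match '; !;Yw_Iaaaa', group 1 = '; !;Yw_Iaa'.
`findall` collects group 1 from each match (2 total).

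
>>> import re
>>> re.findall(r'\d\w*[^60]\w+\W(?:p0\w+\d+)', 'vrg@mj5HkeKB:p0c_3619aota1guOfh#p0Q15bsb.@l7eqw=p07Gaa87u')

The pattern matches a digit, then zero or more of a word character, then any character except [60]; then one or more of a word character; then a non-word character; then the literal 'p0', then one or more of a word character, then one or more of a digit (non-capturing group).
No capturing groups, so `findall` returns the 2 full match strings.

['5HkeKB:p0c_3619aota1guOfh#p0Q15', '7eqw=p07Gaa87']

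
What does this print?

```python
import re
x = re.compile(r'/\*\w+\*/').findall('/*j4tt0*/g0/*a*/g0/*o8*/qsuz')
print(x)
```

['/*j4tt0*/', '/*a*/', '/*o8*/']

Walking the string: at [0:9] → '/*j4tt0*/'; at [11:16] → '/*a*/'; at [18:24] → '/*o8*/'.
With no groups in the pattern, `findall` gives back each whole match — 3 here.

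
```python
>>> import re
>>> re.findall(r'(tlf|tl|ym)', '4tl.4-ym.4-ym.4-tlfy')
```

Alternation tries branches left to right and keeps the first one that lets the overall match succeed at that position.
Walking the string: at [1:3] match 'tl', group 1 = 'tl'; at [6:8] match 'ym', group 1 = 'ym'; at [11:13] match 'ym', group 1 = 'ym'; at [16:19] match 'tlf', group 1 = 'tlf'.
One capturing group, so `findall` returns just the captured substring from each match — 4 in all.

['tl', 'ym', 'ym', 'tlf']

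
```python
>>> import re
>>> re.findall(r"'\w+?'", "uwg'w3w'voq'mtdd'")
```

["'w3w'", "'mtdd'"]

Scanning left to right: at [3:8] → "'w3w'"; at [11:17] → "'mtdd'".
`findall` yields the raw match text (2 of them) because the pattern has no groups.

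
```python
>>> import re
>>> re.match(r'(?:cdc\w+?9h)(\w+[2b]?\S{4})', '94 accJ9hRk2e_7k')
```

None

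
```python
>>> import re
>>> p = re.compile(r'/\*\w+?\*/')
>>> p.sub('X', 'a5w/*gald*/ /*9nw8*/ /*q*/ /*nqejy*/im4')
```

Matches: at [3:11] → '/*gald*/'; at [12:20] → '/*9nw8*/'; at [21:26] → '/*q*/'; at [27:36] → '/*nqejy*/'.
Every occurrence is swapped for 'X'.

'a5wX X X Xim4'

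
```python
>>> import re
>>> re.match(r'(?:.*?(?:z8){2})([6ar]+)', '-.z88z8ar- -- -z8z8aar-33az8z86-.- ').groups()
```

('aar',)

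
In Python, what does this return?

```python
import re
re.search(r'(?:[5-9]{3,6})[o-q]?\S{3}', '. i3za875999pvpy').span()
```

Pattern: 3 to 6 of a character in [5-9] (non-capturing group); then optionally a character in [o-q], then exactly 3 of a non-whitespace character.
Unlike `match`, `search` isn't anchored — it looks for the pattern anywhere in the string.
The match spans [6:16] → '875999pvpy'.

(6, 16)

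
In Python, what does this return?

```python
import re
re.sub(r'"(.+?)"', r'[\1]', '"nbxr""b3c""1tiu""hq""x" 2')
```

A `+?`/`*?`/`{m,n}?` starts at its minimum and grows only as far as needed for what follows to match.
The replacement refers to a captured group, so each match is rewritten using its own captured text.

'[nbxr][b3c][1tiu][hq][x] 2'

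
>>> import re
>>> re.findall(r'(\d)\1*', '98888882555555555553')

['9', '8', '2', '5', '3']

`\1` has to match the exact text group 1 already captured.
`findall` collects group 1 from each match (5 total).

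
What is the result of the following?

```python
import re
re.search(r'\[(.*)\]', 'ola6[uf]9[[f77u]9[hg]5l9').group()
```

'[uf]9[[f77u]9[hg]'

`re.search` tries every starting position until one works.
The match spans [4:21] → '[uf]9[[f77u]9[hg]'.
Captured: group 1 = 'uf]9[[f77u]9[hg'.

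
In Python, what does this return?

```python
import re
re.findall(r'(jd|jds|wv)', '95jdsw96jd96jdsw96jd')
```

Alternation isn't longest-match — the leftmost alternative that fits at this position is chosen.
Scanning left to right: at [2:4] match 'jd', group 1 = 'jd'; at [8:10] match 'jd', group 1 = 'jd'; at [12:14] match 'jd', group 1 = 'jd'; at [18:20] match 'jd', group 1 = 'jd'.
Because there's exactly one group, `findall` drops the full match and keeps group 1 from each hit.

['jd', 'jd', 'jd', 'jd']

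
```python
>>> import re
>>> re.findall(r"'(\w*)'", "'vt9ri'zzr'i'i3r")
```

['vt9ri', 'i']

Scanning left to right: at [0:7] match "'vt9ri'", group 1 = 'vt9ri'; at [10:13] match "'i'", group 1 = 'i'.
With a single group, `findall` returns only what that group captured — 2 items.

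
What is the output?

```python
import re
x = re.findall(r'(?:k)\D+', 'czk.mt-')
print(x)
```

['k.mt-']

Pattern: a literal 'k' (non-capturing group); then one or more of a non-digit.
Matches: at [2:7] → 'k.mt-'.
With no groups in the pattern, `findall` gives back each whole match — 1 here.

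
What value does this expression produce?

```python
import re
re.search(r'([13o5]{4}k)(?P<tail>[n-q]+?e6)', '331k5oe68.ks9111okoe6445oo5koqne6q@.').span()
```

This matches exactly 4 of one of [13o5], then the literal 'k' (captured); then one or more of a character in [n-q] (lazy), then the literal 'e6' (captured as 'tail').
The match spans [13:21] → '111okoe6'.

(13, 21)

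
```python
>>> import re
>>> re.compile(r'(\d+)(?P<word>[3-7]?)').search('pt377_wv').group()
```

'377'

The pattern matches one or more of a digit (captured); then optionally a character in [3-7] (captured as 'word').
`re.search` tries every starting position until one works.
The match spans [2:5] → '377'.
Captured: group 1 = '377', group 2 = ''.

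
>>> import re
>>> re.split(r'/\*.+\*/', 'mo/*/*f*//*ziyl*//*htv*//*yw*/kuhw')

Matches to split on: at [2:30] → '/*/*f*//*ziyl*//*htv*//*yw*/'.
Splitting on the pattern gives 2 pieces.

['mo', 'kuhw']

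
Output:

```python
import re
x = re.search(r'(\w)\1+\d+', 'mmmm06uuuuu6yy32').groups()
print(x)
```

`\1` has to match the exact text group 1 already captured.
`re.search` tries every starting position until one works.
The match spans [0:6] → 'mmmm06'.
Captured: group 1 = 'm'.

('m',)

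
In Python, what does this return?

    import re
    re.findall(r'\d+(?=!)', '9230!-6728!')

The positive lookaround only admits positions where the adjacent text matches; those characters stay outside the span.
Matches: at [0:4] → '9230'; at [6:10] → '6728'.
Since nothing is captured, `findall` lists the 2 matched substrings directly.

['9230', '6728']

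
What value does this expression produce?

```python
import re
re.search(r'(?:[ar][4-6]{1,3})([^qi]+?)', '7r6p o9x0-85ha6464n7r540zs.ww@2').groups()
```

The match spans [1:4] → 'r6p'.
Captured: group 1 = 'p'.

('p',)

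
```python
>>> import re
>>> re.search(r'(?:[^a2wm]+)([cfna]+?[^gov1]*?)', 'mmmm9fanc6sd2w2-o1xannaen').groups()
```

The pattern matches one or more of any character except [a2wm] (non-capturing group); then one or more of one of [cfna] (lazy), then zero or more of any character except [gov1] (lazy) (captured).
Lazy quantifiers expand one character at a time until the remainder of the pattern can match.
Unlike `match`, `search` isn't anchored — it looks for the pattern anywhere in the string.
The match spans [4:7] → '9fa'.
Captured: group 1 = 'a'.

('a',)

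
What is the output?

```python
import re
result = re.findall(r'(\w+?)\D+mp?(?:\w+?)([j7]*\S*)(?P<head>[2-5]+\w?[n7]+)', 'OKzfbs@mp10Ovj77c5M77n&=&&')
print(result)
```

The `?` after the quantifier makes it lazy — it takes as little as possible before letting the rest of the pattern try.
Multiple groups make `findall` return tuples — one 3-tuple for the one match.

[('O', '0Ovj77c', '5M77n')]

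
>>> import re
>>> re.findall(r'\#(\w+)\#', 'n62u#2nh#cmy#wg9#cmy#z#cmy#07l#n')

['2nh', 'wg9', 'z', '07l']

Walking the string: at [4:9] match '#2nh#', group 1 = '2nh'; at [12:17] match '#wg9#', group 1 = 'wg9'; at [20:23] match '#z#', group 1 = 'z'; at [26:31] match '#07l#', group 1 = '07l'.
With a single group, `findall` returns only what that group captured — 4 items.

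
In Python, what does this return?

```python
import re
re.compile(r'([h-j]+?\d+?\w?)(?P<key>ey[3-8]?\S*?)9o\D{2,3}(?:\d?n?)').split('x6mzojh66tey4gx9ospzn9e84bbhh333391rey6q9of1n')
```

The group in the pattern means `split` returns the separators' captures alongside the pieces.

['x6mzo', 'jh66t', 'ey4gx', '9e84bbhh333391rey6q9of1n']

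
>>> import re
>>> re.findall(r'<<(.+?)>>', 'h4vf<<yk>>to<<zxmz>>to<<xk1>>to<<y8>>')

['yk', 'zxmz', 'xk1', 'y8']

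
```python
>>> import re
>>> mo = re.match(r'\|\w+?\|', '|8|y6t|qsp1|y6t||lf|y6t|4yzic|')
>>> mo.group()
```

'|8|'

`re.match` only tries the pattern at the start of the string.
The match spans [0:3] → '|8|'.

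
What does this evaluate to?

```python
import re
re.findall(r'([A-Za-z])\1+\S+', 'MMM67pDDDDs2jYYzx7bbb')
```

`\1` has to match the exact text group 1 already captured.
Matches: at [0:21] match 'MMM67pDDDDs2jYYzx7bbb', group 1 = 'M'.
With a single group, `findall` returns only what that group captured — 1 item.

['M']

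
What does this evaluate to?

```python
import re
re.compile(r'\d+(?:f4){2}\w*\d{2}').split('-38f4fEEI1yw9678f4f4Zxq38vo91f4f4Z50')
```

['-38f4fEEI1yw', '']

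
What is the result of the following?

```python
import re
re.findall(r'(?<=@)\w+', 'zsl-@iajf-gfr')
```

['iajf']

Because the assertion is zero-width, the text it checks is not consumed and won't appear in the result.
Since nothing is captured, `findall` lists the 1 matched substring directly.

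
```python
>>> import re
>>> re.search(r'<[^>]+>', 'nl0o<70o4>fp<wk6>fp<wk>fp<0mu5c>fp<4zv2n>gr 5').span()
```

`re.search` tries every starting position until one works.
The match spans [4:10] → '<70o4>'.

(4, 10)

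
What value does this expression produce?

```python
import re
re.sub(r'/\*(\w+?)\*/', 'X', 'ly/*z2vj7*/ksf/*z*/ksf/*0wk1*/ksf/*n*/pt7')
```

'lyXksfXksfXksfXpt7'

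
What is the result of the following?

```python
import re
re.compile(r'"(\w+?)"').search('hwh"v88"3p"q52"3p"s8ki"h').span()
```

The match spans [3:8] → '"v88"'.

(3, 8)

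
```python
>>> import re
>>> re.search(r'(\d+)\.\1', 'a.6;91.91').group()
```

'91.91'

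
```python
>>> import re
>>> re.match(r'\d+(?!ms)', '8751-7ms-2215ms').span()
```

(0, 4)

The negative lookaround is zero-width — it rules out positions where the adjacent text would match, without consuming anything.
`re.match` only tries the pattern at the start of the string.
The match spans [0:4] → '8751'.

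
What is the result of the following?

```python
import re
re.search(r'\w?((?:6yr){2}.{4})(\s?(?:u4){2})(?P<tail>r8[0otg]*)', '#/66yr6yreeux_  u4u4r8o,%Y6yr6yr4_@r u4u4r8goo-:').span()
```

(25, 46)

The pattern matches optionally a word character; then the literal '6yr' repeated 2 times, then exactly 4 of any character (captured); then optionally whitespace, then the literal 'u4' repeated 2 times (captured); then the literal 'r8', then zero or more of one of [0otg] (captured as 'tail').
The match spans [25:46] → 'Y6yr6yr4_@r u4u4r8goo'.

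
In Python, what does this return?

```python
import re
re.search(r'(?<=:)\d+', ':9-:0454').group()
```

'9'

Because the assertion is zero-width, the text it checks is not consumed and won't appear in the result.
The match spans [1:2] → '9'.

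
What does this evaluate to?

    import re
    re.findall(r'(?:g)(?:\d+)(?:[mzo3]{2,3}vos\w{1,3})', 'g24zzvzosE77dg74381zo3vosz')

Since nothing is captured, `findall` lists the 1 matched substring directly.

['g74381zo3vosz']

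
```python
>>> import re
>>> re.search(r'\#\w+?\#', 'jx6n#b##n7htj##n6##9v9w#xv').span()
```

The match spans [4:7] → '#b#'.

(4, 7)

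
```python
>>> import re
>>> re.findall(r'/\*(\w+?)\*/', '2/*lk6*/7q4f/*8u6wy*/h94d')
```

Scanning left to right: at [1:8] match '/*lk6*/', group 1 = 'lk6'; at [12:21] match '/*8u6wy*/', group 1 = '8u6wy'.
`findall` collects group 1 from each match (2 total).

['lk6', '8u6wy']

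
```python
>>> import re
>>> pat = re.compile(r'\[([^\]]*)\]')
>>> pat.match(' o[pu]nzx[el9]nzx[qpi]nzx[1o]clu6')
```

With `match`, the pattern is implicitly anchored at the beginning.
Here position 0 doesn't satisfy it, so the call returns None.

None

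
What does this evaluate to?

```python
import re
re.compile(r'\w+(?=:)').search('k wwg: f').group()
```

The positive lookaround only admits positions where the adjacent text matches; those characters stay outside the span.
`re.search` scans for the first position where the pattern succeeds.
The match spans [2:5] → 'wwg'.

'wwg'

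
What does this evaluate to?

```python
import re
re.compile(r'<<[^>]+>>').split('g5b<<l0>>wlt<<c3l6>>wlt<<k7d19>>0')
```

Matches to split on: at [3:9] → '<<l0>>'; at [12:20] → '<<c3l6>>'; at [23:32] → '<<k7d19>>'.
`split` removes every match and returns the 4 fragments in between.

['g5b', 'wlt', 'wlt', '0']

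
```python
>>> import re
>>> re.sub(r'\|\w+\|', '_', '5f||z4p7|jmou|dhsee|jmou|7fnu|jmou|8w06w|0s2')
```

'5f|_jmou_jmou_jmou_0s2'

Each match is replaced by '_'.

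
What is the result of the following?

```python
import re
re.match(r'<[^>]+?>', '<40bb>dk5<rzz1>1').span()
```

`match` is anchored at position 0; if the pattern doesn't fit there, it returns None.
The match spans [0:6] → '<40bb>'.

(0, 6)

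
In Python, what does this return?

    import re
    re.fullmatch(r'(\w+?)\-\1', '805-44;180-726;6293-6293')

None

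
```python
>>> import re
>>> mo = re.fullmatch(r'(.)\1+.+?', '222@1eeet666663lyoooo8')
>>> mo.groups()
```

('2',)

`\1` is not a pattern — it's the concrete string captured by group 1, re-applied verbatim.
`re.fullmatch` is like wrapping the pattern in `^…$` (in single-line mode).
The match spans [0:22] → '222@1eeet666663lyoooo8'.
Captured: group 1 = '2'.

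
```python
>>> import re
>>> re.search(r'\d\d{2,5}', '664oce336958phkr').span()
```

The match spans [0:3] → '664'.

(0, 3)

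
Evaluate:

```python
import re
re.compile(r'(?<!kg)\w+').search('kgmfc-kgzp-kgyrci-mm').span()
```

(0, 5)

`(?!…)`/`(?<!…)` only lets a position through if the neighbouring text does NOT match; no characters are consumed.
The match spans [0:5] → 'kgmfc'.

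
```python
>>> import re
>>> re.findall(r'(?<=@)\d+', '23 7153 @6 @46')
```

Lookahead/lookbehind check context without consuming it, so the matched span excludes the asserted characters.
Since nothing is captured, `findall` lists the 2 matched substrings directly.

['6', '46']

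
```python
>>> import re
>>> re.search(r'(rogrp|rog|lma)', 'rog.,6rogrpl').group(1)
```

`re.search` tries every starting position until one works.
The match spans [0:3] → 'rog'.
Captured: group 1 = 'rog'.

'rog'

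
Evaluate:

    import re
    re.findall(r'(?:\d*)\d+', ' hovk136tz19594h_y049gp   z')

['136', '19594', '049']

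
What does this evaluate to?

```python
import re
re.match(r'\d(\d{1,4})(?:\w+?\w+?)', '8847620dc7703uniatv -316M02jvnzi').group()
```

`re.match` won't scan ahead — the pattern has to work from the very first character.
The match spans [0:7] → '8847620'.

'8847620'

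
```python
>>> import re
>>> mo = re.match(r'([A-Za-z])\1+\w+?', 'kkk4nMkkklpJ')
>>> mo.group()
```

With `match`, the pattern is implicitly anchored at the beginning.
The match spans [0:4] → 'kkk4'.

'kkk4'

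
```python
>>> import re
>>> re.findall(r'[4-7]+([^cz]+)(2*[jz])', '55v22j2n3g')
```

This matches one or more of a character in [4-7]; then one or more of any character except [cz] (captured); then zero or more of a literal '2', then one of [jz] (captured).
Matches: at [0:6] match '55v22j', groups = ('v22', 'j').
With 2 capturing groups, `findall` returns a 2-tuple per match.

[('v22', 'j')]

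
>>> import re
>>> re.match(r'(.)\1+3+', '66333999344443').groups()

('6',)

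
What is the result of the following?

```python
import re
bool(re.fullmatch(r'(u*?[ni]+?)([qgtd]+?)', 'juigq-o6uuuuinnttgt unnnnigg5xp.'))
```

False

`re.fullmatch` requires the pattern to consume the entire string.
Here the string isn't matched end-to-end, so the call returns None, and `bool(None)` is False.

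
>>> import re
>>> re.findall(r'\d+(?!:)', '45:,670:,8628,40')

['4', '67', '8628', '40']

The negative lookaround is zero-width — it rules out positions where the adjacent text would match, without consuming anything.
No capturing groups, so `findall` returns the 4 full match strings.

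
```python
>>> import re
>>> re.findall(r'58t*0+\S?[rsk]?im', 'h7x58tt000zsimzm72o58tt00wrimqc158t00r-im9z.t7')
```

This matches the literal '58', then zero or more of a literal 't', then one or more of the literal '0'; then optionally a non-whitespace character, then optionally one of [rsk], then the literal 'im'.
Matches: at [3:14] → '58tt000zsim'; at [19:29] → '58tt00wrim'.
Since nothing is captured, `findall` lists the 2 matched substrings directly.

['58tt000zsim', '58tt00wrim']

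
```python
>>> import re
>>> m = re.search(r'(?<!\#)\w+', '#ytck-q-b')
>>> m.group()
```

A negative assertion filters positions out without eating any characters.
Unlike `match`, `search` isn't anchored — it looks for the pattern anywhere in the string.
The match spans [2:5] → 'tck'.

'tck'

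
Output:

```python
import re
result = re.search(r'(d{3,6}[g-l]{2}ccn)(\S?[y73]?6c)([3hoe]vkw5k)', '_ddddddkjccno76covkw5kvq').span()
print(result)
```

Pattern: 3 to 6 of a literal 'd', then exactly 2 of a character in [g-l], then the literal 'ccn' (captured); then optionally a non-whitespace character, then optionally one of [y73], then the literal '6c' (captured); then one of [3hoe], then the literal 'vkw', then the literal '5k' (captured).
Unlike `match`, `search` isn't anchored — it looks for the pattern anywhere in the string.
The match spans [1:22] → 'ddddddkjccno76covkw5k'.
Captured: group 1 = 'ddddddkjccn', group 2 = 'o76c', group 3 = 'ovkw5k'.

(1, 22)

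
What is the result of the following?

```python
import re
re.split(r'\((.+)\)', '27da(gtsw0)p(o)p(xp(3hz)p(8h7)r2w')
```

['27da', 'gtsw0)p(o)p(xp(3hz)p(8h7', 'r2w']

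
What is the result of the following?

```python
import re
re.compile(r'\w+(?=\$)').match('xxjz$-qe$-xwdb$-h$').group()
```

'xxjz'

Because the assertion is zero-width, the text it checks is not consumed and won't appear in the result.
`match` is anchored at position 0; if the pattern doesn't fit there, it returns None.
The match spans [0:4] → 'xxjz'.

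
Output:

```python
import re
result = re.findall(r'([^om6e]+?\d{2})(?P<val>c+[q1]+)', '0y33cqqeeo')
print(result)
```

Pattern: one or more of any character except [om6e] (lazy), then exactly 2 of a digit (captured); then one or more of the literal 'c', then one or more of one of [q1] (captured as 'val').
Walking the string: at [0:7] match '0y33cqq', groups = ('0y33', 'cqq').
`findall` packs the 2 group values into a tuple for every match.

[('0y33', 'cqq')]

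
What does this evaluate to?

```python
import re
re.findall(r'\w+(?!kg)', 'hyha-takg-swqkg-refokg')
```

['hyha', 'takg', 'swqkg', 'refokg']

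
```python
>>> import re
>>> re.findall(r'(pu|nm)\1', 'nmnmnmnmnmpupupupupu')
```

`\1` has to match the exact text group 1 already captured.
Matches: at [0:4] match 'nmnm', group 1 = 'nm'; at [4:8] match 'nmnm', group 1 = 'nm'; at [10:14] match 'pupu', group 1 = 'pu'; at [14:18] match 'pupu', group 1 = 'pu'.
`findall` collects group 1 from each match (4 total).

['nm', 'nm', 'pu', 'pu']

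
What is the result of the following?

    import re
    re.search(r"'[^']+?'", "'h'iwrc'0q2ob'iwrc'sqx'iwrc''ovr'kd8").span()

The match spans [0:3] → "'h'".

(0, 3)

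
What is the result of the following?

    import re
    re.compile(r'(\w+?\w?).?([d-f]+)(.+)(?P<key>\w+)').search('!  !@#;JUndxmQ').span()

(7, 14)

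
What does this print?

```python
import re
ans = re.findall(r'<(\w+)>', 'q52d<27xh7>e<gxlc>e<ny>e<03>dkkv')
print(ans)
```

['27xh7', 'gxlc', 'ny', '03']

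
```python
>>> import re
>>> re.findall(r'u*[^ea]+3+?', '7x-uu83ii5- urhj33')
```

['7x-uu83ii5- urhj33']

Pattern: zero or more of a literal 'u'; then one or more of any character except [ea], then one or more of a literal '3' (lazy).
`findall` yields the raw match text (1 of them) because the pattern has no groups.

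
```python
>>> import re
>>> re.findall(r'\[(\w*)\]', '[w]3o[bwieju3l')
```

['w']

Matches: at [0:3] match '[w]', group 1 = 'w'.
Because there's exactly one group, `findall` drops the full match and keeps group 1 from the one hit.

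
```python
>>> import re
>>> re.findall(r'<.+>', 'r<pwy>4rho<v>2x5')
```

Since nothing is captured, `findall` lists the 1 matched substring directly.

['<pwy>4rho<v>']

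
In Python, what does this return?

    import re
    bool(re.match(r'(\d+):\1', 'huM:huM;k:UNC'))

False

The backreference `\1` re-matches whatever the first group consumed, character for character.
With `match`, the pattern is implicitly anchored at the beginning.
Here position 0 doesn't satisfy it, so the call returns None, and `bool(None)` is False.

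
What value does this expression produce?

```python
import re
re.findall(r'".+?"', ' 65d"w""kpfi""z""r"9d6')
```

Matches: at [4:7] → '"w"'; at [7:13] → '"kpfi"'; at [13:16] → '"z"'; at [16:19] → '"r"'.
No capturing groups, so `findall` returns the 4 full match strings.

['"w"', '"kpfi"', '"z"', '"r"']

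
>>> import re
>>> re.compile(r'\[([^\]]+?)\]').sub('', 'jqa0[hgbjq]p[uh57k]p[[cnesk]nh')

'jqa0ppnh'

Matches: at [4:11] → '[hgbjq]'; at [12:19] → '[uh57k]'; at [20:28] → '[[cnesk]'.
`sub` substitutes '' at each match site.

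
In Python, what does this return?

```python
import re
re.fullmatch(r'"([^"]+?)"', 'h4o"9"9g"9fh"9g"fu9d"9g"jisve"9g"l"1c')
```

None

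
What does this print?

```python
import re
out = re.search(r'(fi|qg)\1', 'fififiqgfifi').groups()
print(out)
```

('fi',)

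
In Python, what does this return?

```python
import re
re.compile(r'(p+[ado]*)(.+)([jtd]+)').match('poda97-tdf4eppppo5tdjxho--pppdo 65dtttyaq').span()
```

(0, 38)

The pattern matches one or more of the literal 'p', then zero or more of one of [ado] (captured); then one or more of any character (captured); then one or more of one of [jtd] (captured).
`re.match` only tries the pattern at the start of the string.
The match spans [0:38] → 'poda97-tdf4eppppo5tdjxho--pppdo 65dttt'.
Captured: group 1 = 'poda', group 2 = '97-tdf4eppppo5tdjxho--pppdo 65dtt', group 3 = 't'.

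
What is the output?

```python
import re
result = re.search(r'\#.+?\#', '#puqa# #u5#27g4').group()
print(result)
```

#puqa#

A non-greedy quantifier consumes as few characters as it can — just enough that the remainder of the pattern still matches from where it stops; whatever follows it matches normally.
`re.search` scans for the first position where the pattern succeeds.
The match spans [0:6] → '#puqa#'.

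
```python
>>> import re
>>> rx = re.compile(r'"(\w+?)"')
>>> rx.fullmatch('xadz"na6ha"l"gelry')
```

None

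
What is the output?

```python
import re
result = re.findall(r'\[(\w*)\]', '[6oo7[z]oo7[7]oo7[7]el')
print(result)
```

Scanning left to right: at [5:8] match '[z]', group 1 = 'z'; at [11:14] match '[7]', group 1 = '7'; at [17:20] match '[7]', group 1 = '7'.
Because there's exactly one group, `findall` drops the full match and keeps group 1 from each hit.

['z', '7', '7']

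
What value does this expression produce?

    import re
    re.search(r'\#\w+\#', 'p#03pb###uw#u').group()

'#03pb#'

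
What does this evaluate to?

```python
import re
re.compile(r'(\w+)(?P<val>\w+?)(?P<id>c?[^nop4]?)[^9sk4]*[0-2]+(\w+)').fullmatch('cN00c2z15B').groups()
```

The match spans [0:10] → 'cN00c2z15B'.
Captured: group 1 = 'cN00c2', group 2 = 'z', group 3 = '', group 4 = '5B'.

('cN00c2', 'z', '', '5B')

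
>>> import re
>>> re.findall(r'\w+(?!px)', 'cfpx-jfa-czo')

['cfpx', 'jfa', 'czo']

The negative lookahead/lookbehind blocks any match where the forbidden context is present.
With no groups in the pattern, `findall` gives back each whole match — 3 here.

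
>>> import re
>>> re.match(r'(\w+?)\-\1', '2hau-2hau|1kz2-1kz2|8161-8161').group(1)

'2hau'

The match spans [0:9] → '2hau-2hau'.
Captured: group 1 = '2hau'.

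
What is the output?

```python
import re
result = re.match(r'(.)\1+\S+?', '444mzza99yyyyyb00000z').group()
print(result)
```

444m

`re.match` won't scan ahead — the pattern has to work from the very first character.
The match spans [0:4] → '444m'.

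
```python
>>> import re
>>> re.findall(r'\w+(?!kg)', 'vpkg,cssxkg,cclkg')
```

['vpkg', 'cssxkg', 'cclkg']

The negative lookaround is zero-width — it rules out positions where the adjacent text would match, without consuming anything.
No capturing groups, so `findall` returns the 3 full match strings.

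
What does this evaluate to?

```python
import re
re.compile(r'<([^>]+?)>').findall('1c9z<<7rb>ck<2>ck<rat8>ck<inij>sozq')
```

['<7rb', '2', 'rat8', 'inij']

Matches: at [4:10] match '<<7rb>', group 1 = '<7rb'; at [12:15] match '<2>', group 1 = '2'; at [17:23] match '<rat8>', group 1 = 'rat8'; at [25:31] match '<inij>', group 1 = 'inij'.
With a single group, `findall` returns only what that group captured — 4 items.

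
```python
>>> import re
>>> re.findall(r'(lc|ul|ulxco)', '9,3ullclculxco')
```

['ul', 'lc', 'lc', 'ul']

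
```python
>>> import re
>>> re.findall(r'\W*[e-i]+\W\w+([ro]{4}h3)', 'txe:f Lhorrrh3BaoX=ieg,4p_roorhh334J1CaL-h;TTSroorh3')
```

Pattern: zero or more of a non-word character, then one or more of a character in [e-i], then a non-word character; then one or more of a word character; then exactly 4 of one of [ro], then the literal 'h3' (captured).
Matches: at [3:14] match ':f Lhorrrh3', group 1 = 'orrrh3'; at [40:52] match '-h;TTSroorh3', group 1 = 'roorh3'.
With a single group, `findall` returns only what that group captured — 2 items.

['orrrh3', 'roorh3']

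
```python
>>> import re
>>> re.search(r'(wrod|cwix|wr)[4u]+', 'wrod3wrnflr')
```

None

Here no position works, so the call returns None.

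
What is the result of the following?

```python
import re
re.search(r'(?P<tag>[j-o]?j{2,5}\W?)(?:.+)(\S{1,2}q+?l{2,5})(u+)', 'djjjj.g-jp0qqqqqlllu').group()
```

'jjjj.g-jp0qqqqqlllu'

The match spans [1:20] → 'jjjj.g-jp0qqqqqlllu'.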